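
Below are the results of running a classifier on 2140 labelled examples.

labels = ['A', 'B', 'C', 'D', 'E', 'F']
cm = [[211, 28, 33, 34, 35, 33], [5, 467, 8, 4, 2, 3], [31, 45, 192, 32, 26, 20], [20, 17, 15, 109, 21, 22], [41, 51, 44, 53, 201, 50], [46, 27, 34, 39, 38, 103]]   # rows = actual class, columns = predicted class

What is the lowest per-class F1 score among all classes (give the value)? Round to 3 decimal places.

Per-class F1 score (2·TP/(2·TP+FP+FN)):
  A: TP=211, FP=5+31+20+41+46=143, FN=28+33+34+35+33=163 → 422/728 = 0.5797
  B: TP=467, FP=28+45+17+51+27=168, FN=5+8+4+2+3=22 → 934/1124 = 0.8310
  C: TP=192, FP=33+8+15+44+34=134, FN=31+45+32+26+20=154 → 384/672 = 0.5714
  D: TP=109, FP=34+4+32+53+39=162, FN=20+17+15+21+22=95 → 218/475 = 0.4589
  E: TP=201, FP=35+2+26+21+38=122, FN=41+51+44+53+50=239 → 402/763 = 0.5269
  F: TP=103, FP=33+3+20+22+50=128, FN=46+27+34+39+38=184 → 206/518 = 0.3977
Lowest is class 'F' with F1 score = 0.398.

0.398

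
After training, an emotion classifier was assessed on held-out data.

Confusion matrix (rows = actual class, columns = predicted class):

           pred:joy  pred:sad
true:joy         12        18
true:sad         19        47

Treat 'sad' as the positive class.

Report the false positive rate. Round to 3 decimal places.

0.600

FPR = FP/(FP+TN) = 18/(18+12) = 0.600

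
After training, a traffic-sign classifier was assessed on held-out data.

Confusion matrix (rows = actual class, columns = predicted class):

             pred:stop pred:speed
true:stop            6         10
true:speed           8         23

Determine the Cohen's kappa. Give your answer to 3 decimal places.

Observed agreement pₒ = trace/N = 29/47 = 0.6170
Expected agreement pₑ = Σ (rowᵢ·colᵢ)/N² = (16·14 + 31·33)/47² = 0.5645
κ = (pₒ − pₑ)/(1 − pₑ) = (0.6170 − 0.5645)/(1 − 0.5645) = 0.121

0.121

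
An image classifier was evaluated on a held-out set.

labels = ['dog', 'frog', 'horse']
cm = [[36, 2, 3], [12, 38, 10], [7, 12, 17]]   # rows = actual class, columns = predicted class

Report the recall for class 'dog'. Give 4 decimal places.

recall = TP/(TP+FN).
dog: TP=36, FN=2+3=5 → 36/41 = 0.87805

0.8780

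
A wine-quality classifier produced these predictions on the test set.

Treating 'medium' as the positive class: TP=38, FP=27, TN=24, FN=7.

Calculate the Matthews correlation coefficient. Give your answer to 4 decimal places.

0.3362

MCC = (TP·TN − FP·FN) / √((TP+FP)(TP+FN)(TN+FP)(TN+FN))
Numerator = 38·24 − 27·7 = 723
Denominator = √(65·45·51·31) = √4624425 = 2150.4476
MCC = 723 / 2150.4476 = 0.3362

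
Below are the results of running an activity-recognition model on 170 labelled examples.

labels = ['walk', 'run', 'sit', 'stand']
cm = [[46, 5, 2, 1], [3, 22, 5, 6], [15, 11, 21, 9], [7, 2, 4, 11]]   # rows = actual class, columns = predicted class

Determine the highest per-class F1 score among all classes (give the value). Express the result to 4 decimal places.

Per-class F1 score (2·TP/(2·TP+FP+FN)):
  walk: TP=46, FP=3+15+7=25, FN=5+2+1=8 → 92/125 = 0.73600
  run: TP=22, FP=5+11+2=18, FN=3+5+6=14 → 44/76 = 0.57895
  sit: TP=21, FP=2+5+4=11, FN=15+11+9=35 → 42/88 = 0.47727
  stand: TP=11, FP=1+6+9=16, FN=7+2+4=13 → 22/51 = 0.43137
Highest is class 'walk' with F1 score = 0.7360.

0.7360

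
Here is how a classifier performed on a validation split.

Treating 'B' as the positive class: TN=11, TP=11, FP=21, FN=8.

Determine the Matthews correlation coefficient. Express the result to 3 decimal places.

-0.077

MCC = (TP·TN − FP·FN) / √((TP+FP)(TP+FN)(TN+FP)(TN+FN))
Numerator = 11·11 − 21·8 = -47
Denominator = √(32·19·32·19) = √369664 = 608.0000
MCC = -47 / 608.0000 = -0.077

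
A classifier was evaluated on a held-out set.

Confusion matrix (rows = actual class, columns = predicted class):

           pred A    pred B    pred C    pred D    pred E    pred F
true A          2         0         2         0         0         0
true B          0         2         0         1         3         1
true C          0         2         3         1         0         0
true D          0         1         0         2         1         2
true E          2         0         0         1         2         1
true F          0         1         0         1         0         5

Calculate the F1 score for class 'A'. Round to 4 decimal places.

0.5000

F1 score = 2·TP/(2·TP+FP+FN).
A: TP=2, FP=0+0+0+2+0=2, FN=0+2+0+0+0=2 → 4/8 = 0.50000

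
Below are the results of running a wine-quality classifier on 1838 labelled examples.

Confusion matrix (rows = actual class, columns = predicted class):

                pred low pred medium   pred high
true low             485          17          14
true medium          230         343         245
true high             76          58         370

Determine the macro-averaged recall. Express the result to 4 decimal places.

Per-class recall (TP/(TP+FN)):
  low: TP=485, FN=17+14=31 → 485/516 = 0.93992
  medium: TP=343, FN=230+245=475 → 343/818 = 0.41932
  high: TP=370, FN=76+58=134 → 370/504 = 0.73413
Macro-recall = mean = (0.93992 + 0.41932 + 0.73413) / 3 = 0.6978

0.6978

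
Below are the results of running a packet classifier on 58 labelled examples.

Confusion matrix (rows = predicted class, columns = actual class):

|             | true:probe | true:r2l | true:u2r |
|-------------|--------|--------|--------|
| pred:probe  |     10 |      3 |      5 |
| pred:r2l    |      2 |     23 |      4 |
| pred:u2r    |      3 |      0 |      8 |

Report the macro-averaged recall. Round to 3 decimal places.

Per-class recall (TP/(TP+FN)):
  probe: TP=10, FN=2+3=5 → 10/15 = 0.6667
  r2l: TP=23, FN=3+0=3 → 23/26 = 0.8846
  u2r: TP=8, FN=5+4=9 → 8/17 = 0.4706
Macro-recall = mean = (0.6667 + 0.8846 + 0.4706) / 3 = 0.674

0.674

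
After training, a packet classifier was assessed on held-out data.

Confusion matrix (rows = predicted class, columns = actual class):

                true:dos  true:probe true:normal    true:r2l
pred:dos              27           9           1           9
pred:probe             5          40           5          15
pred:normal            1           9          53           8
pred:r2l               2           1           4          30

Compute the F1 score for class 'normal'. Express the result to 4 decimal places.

0.7910

One-vs-rest for 'normal': TP = diagonal; FP = other classes predicted 'normal'; FN = 'normal' predicted as other.
F1 score = 2·TP/(2·TP+FP+FN).
normal: TP=53, FP=1+9+8=18, FN=1+5+4=10 → 106/134 = 0.79104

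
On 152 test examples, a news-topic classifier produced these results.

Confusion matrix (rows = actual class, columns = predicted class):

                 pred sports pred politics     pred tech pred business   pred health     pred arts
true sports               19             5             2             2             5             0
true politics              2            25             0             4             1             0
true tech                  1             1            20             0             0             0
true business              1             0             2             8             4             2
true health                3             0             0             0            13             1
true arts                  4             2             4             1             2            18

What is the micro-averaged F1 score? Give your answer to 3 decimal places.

0.678

Micro-averaging pools counts across classes: ΣTP=103, ΣFP=49, ΣFN=49.
Micro-F1 score = 2·TP/(2·TP+FP+FN) on pooled counts = 0.678 (equals overall accuracy in single-label multiclass).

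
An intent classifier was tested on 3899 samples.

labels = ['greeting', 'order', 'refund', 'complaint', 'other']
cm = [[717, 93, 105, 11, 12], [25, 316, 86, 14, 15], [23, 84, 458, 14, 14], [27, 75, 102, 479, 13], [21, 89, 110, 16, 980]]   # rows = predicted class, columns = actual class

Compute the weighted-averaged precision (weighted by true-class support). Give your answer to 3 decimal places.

Per-class precision (TP/(TP+FP)):
  greeting: TP=717, FP=93+105+11+12=221 → 717/938 = 0.7644
  order: TP=316, FP=25+86+14+15=140 → 316/456 = 0.6930
  refund: TP=458, FP=23+84+14+14=135 → 458/593 = 0.7723
  complaint: TP=479, FP=27+75+102+13=217 → 479/696 = 0.6882
  other: TP=980, FP=21+89+110+16=236 → 980/1216 = 0.8059
Weighted-precision = Σ (supportᵢ/N)·precisionᵢ with N=3899: (813/3899)·0.7644 + (657/3899)·0.6930 + (861/3899)·0.7723 + (534/3899)·0.6882 + (1034/3899)·0.8059 = 0.755

0.755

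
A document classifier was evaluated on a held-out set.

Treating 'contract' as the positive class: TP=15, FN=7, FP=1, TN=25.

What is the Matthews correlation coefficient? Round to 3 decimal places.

MCC = (TP·TN − FP·FN) / √((TP+FP)(TP+FN)(TN+FP)(TN+FN))
Numerator = 15·25 − 1·7 = 368
Denominator = √(16·22·26·32) = √292864 = 541.1691
MCC = 368 / 541.1691 = 0.680

0.680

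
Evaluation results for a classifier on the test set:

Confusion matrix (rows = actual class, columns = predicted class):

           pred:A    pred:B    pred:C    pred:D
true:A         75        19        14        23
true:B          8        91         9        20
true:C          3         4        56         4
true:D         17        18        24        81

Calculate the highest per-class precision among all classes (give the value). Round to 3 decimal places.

0.728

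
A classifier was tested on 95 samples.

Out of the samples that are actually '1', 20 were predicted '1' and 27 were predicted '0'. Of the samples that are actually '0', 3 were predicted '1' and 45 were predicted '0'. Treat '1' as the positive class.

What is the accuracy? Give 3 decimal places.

Accuracy = (TP+TN)/N = (20+45)/95 = 0.684

0.684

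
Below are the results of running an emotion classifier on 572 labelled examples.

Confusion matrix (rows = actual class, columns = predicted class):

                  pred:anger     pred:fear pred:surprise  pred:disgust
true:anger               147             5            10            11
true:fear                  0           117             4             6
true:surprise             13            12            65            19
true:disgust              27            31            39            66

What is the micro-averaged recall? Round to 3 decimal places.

Micro-averaging pools counts across classes: ΣTP=395, ΣFP=177, ΣFN=177.
Micro-recall = TP/(TP+FN) on pooled counts = 0.691 (equals overall accuracy in single-label multiclass).

0.691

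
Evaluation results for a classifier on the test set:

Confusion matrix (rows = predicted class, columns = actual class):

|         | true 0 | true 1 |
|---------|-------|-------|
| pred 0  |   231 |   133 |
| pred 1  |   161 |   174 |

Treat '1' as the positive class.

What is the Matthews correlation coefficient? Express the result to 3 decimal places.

0.155

MCC = (TP·TN − FP·FN) / √((TP+FP)(TP+FN)(TN+FP)(TN+FN))
Numerator = 174·231 − 161·133 = 18781
Denominator = √(335·307·392·364) = √14674747360 = 121139.3716
MCC = 18781 / 121139.3716 = 0.155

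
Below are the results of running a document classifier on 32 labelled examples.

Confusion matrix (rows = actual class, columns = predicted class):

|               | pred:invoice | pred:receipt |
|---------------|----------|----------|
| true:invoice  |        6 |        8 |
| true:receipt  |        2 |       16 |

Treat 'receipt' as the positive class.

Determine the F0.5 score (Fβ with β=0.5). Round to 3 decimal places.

0.702

Fβ = (1+β²)·TP / ((1+β²)·TP + β²·FN + FP), with β²=1/4
= 1.25·16 / (1.25·16 + 0.25·2 + 8) = 0.702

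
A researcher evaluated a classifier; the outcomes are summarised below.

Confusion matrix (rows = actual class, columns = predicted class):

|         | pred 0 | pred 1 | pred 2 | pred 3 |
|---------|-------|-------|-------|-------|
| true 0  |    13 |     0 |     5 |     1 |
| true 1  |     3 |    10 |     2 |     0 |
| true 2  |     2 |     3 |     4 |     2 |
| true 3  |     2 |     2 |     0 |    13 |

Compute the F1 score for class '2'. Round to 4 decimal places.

One-vs-rest for '2': TP = diagonal; FP = other classes predicted '2'; FN = '2' predicted as other.
F1 score = 2·TP/(2·TP+FP+FN).
2: TP=4, FP=5+2+0=7, FN=2+3+2=7 → 8/22 = 0.36364

0.3636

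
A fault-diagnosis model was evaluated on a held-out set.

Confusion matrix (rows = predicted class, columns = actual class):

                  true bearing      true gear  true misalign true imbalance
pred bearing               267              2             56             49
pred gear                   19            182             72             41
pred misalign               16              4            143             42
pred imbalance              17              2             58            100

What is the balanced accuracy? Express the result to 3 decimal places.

Balanced accuracy = mean of per-class recall.
  bearing: recall = 267/319 = 0.8370
  gear: recall = 182/190 = 0.9579
  misalign: recall = 143/329 = 0.4347
  imbalance: recall = 100/232 = 0.4310
Mean = (0.8370 + 0.9579 + 0.4347 + 0.4310) / 4 = 0.665

0.665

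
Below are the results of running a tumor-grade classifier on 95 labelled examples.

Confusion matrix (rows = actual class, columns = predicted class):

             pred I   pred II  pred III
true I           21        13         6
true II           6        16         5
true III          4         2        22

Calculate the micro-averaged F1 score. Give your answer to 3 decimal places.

0.621

Micro-averaging pools counts across classes: ΣTP=59, ΣFP=36, ΣFN=36.
Micro-F1 score = 2·TP/(2·TP+FP+FN) on pooled counts = 0.621 (equals overall accuracy in single-label multiclass).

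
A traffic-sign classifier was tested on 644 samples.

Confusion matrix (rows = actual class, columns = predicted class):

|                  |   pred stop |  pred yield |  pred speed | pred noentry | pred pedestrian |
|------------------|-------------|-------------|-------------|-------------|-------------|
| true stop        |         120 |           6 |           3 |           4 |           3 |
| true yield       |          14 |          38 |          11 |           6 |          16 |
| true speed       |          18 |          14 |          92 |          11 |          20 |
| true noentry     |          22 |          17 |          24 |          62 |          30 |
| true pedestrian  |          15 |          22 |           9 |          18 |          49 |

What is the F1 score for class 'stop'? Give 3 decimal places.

0.738

Take TP from the diagonal, FP from the rest of the 'stop' prediction marginal, FN from the rest of the 'stop' actual marginal.
F1 score = 2·TP/(2·TP+FP+FN).
stop: TP=120, FP=14+18+22+15=69, FN=6+3+4+3=16 → 240/325 = 0.7385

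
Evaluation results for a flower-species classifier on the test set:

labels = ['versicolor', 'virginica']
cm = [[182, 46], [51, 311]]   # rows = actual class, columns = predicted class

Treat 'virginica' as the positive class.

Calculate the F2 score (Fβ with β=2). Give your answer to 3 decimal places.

Fβ = (1+β²)·TP / ((1+β²)·TP + β²·FN + FP), with β²=4
= 5·311 / (5·311 + 4·51 + 46) = 0.861

0.861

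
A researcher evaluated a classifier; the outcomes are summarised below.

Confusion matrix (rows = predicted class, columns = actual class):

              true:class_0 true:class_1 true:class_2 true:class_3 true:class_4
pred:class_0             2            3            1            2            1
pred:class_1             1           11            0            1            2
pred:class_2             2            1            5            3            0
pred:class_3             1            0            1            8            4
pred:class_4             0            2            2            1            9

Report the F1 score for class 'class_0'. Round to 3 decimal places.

0.267

F1 score = 2·TP/(2·TP+FP+FN).
class_0: TP=2, FP=3+1+2+1=7, FN=1+2+1+0=4 → 4/15 = 0.2667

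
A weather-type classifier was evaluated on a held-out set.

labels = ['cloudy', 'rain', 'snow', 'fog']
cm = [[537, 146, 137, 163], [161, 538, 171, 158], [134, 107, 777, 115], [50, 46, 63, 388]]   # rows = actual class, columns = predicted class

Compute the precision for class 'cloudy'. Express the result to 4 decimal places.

0.6088

precision = TP/(TP+FP).
cloudy: TP=537, FP=161+134+50=345 → 537/882 = 0.60884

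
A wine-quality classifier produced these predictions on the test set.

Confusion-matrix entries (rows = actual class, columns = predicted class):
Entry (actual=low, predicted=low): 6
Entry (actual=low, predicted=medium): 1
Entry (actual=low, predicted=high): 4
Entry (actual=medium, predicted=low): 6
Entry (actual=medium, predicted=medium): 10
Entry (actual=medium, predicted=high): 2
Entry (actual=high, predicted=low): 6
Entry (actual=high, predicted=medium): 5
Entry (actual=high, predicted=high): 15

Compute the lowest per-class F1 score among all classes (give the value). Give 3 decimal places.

Per-class F1 score (2·TP/(2·TP+FP+FN)):
  low: TP=6, FP=6+6=12, FN=1+4=5 → 12/29 = 0.4138
  medium: TP=10, FP=1+5=6, FN=6+2=8 → 20/34 = 0.5882
  high: TP=15, FP=4+2=6, FN=6+5=11 → 30/47 = 0.6383
Lowest is class 'low' with F1 score = 0.414.

0.414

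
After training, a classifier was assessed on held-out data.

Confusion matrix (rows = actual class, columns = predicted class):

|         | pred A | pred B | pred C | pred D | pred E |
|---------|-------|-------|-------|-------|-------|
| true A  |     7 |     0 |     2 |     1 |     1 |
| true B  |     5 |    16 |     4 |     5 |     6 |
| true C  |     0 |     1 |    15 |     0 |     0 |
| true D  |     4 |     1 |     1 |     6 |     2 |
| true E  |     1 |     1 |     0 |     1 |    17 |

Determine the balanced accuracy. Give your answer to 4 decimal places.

0.6594

Balanced accuracy = mean of per-class recall.
  A: recall = 7/11 = 0.63636
  B: recall = 16/36 = 0.44444
  C: recall = 15/16 = 0.93750
  D: recall = 6/14 = 0.42857
  E: recall = 17/20 = 0.85000
Mean = (0.63636 + 0.44444 + 0.93750 + 0.42857 + 0.85000) / 5 = 0.6594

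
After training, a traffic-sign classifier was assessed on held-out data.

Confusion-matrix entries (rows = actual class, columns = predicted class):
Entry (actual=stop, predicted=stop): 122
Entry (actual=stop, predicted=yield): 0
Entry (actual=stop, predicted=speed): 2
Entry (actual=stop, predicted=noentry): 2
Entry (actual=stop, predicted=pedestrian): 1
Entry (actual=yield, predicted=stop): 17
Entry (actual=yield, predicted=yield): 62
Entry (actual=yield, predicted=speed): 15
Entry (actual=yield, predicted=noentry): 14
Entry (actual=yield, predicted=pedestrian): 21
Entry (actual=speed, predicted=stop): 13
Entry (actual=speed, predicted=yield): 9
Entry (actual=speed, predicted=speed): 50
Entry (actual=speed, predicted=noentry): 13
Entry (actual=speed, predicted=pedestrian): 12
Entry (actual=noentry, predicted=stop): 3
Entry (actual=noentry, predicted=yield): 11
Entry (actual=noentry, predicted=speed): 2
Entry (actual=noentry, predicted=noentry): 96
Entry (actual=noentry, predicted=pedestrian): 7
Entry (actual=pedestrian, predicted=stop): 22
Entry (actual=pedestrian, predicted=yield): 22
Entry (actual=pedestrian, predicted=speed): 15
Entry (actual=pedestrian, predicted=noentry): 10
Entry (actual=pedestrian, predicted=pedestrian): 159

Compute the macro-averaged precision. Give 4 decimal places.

0.6774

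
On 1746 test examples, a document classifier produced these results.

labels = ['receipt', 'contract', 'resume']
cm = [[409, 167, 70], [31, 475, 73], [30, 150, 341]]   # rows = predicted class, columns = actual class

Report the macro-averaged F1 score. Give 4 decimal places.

Per-class F1 score (2·TP/(2·TP+FP+FN)):
  receipt: TP=409, FP=167+70=237, FN=31+30=61 → 818/1116 = 0.73297
  contract: TP=475, FP=31+73=104, FN=167+150=317 → 950/1371 = 0.69292
  resume: TP=341, FP=30+150=180, FN=70+73=143 → 682/1005 = 0.67861
Macro-F1 score = mean = (0.73297 + 0.69292 + 0.67861) / 3 = 0.7015

0.7015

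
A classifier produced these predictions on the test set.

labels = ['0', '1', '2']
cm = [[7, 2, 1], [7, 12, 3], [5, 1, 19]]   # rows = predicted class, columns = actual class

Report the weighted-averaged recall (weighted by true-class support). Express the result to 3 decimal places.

0.667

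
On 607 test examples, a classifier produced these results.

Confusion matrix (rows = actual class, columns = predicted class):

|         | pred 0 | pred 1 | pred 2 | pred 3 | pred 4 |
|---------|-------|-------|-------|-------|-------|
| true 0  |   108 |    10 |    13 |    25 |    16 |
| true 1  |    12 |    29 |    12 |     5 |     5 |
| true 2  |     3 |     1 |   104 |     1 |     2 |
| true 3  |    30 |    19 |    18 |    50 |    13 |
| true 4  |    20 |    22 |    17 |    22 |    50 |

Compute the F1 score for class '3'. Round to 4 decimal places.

Treat '3' as positive and all other classes as negative.
F1 score = 2·TP/(2·TP+FP+FN).
3: TP=50, FP=25+5+1+22=53, FN=30+19+18+13=80 → 100/233 = 0.42918

0.4292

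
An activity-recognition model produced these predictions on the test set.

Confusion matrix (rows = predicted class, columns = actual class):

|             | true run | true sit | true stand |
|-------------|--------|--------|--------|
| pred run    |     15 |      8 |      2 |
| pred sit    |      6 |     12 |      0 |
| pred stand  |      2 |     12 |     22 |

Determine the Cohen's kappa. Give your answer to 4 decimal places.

Observed agreement pₒ = trace/N = 49/79 = 0.62025
Expected agreement pₑ = Σ (rowᵢ·colᵢ)/N² = (23·25 + 32·18 + 24·36)/79² = 0.32286
κ = (pₒ − pₑ)/(1 − pₑ) = (0.62025 − 0.32286)/(1 − 0.32286) = 0.4392

0.4392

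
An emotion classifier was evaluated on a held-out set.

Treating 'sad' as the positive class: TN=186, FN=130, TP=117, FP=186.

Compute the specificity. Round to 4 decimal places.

0.5000

Specificity = TN/(TN+FP) = 186/(186+186) = 0.5000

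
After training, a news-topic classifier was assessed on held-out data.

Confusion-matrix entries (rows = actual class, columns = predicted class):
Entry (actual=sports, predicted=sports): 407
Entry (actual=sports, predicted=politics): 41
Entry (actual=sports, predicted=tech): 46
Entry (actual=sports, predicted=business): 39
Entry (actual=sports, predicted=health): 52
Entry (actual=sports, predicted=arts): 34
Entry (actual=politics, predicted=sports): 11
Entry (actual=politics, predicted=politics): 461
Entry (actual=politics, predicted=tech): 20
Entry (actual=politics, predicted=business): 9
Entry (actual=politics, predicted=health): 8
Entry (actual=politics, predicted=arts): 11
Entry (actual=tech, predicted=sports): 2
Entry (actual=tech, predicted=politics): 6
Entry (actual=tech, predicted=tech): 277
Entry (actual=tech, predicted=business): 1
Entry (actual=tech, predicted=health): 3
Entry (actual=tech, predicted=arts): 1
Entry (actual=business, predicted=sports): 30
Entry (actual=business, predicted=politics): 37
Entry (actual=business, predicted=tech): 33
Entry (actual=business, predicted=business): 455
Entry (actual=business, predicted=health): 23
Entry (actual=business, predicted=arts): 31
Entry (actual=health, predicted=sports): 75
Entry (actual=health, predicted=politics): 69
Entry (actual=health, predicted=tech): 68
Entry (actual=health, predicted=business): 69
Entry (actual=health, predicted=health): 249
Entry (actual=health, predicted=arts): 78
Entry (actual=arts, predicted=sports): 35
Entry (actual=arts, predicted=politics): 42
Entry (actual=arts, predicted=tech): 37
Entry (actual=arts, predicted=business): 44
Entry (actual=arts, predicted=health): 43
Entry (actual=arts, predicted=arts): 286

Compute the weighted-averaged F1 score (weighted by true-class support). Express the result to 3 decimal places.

0.671

Per-class F1 score (2·TP/(2·TP+FP+FN)):
  sports: TP=407, FP=11+2+30+75+35=153, FN=41+46+39+52+34=212 → 814/1179 = 0.6904
  politics: TP=461, FP=41+6+37+69+42=195, FN=11+20+9+8+11=59 → 922/1176 = 0.7840
  tech: TP=277, FP=46+20+33+68+37=204, FN=2+6+1+3+1=13 → 554/771 = 0.7185
  business: TP=455, FP=39+9+1+69+44=162, FN=30+37+33+23+31=154 → 910/1226 = 0.7423
  health: TP=249, FP=52+8+3+23+43=129, FN=75+69+68+69+78=359 → 498/986 = 0.5051
  arts: TP=286, FP=34+11+1+31+78=155, FN=35+42+37+44+43=201 → 572/928 = 0.6164
Weighted-F1 score = Σ (supportᵢ/N)·F1 scoreᵢ with N=3133: (619/3133)·0.6904 + (520/3133)·0.7840 + (290/3133)·0.7185 + (609/3133)·0.7423 + (608/3133)·0.5051 + (487/3133)·0.6164 = 0.671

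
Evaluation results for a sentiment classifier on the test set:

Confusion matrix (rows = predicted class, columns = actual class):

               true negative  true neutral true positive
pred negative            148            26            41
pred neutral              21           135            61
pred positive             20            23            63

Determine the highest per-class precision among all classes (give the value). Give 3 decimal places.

0.688

Per-class precision (TP/(TP+FP)):
  negative: TP=148, FP=26+41=67 → 148/215 = 0.6884
  neutral: TP=135, FP=21+61=82 → 135/217 = 0.6221
  positive: TP=63, FP=20+23=43 → 63/106 = 0.5943
Highest is class 'negative' with precision = 0.688.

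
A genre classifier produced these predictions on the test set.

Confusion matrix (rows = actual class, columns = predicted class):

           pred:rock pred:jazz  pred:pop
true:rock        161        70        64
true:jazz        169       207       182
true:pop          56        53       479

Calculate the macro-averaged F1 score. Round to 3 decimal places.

Per-class F1 score (2·TP/(2·TP+FP+FN)):
  rock: TP=161, FP=169+56=225, FN=70+64=134 → 322/681 = 0.4728
  jazz: TP=207, FP=70+53=123, FN=169+182=351 → 414/888 = 0.4662
  pop: TP=479, FP=64+182=246, FN=56+53=109 → 958/1313 = 0.7296
Macro-F1 score = mean = (0.4728 + 0.4662 + 0.7296) / 3 = 0.556

0.556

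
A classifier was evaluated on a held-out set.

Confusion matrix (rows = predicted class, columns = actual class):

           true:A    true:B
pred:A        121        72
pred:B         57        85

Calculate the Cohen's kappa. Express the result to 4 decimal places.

Observed agreement pₒ = trace/N = 206/335 = 0.61493
Expected agreement pₑ = Σ (rowᵢ·colᵢ)/N² = (178·193 + 157·142)/335² = 0.50477
κ = (pₒ − pₑ)/(1 − pₑ) = (0.61493 − 0.50477)/(1 − 0.50477) = 0.2224

0.2224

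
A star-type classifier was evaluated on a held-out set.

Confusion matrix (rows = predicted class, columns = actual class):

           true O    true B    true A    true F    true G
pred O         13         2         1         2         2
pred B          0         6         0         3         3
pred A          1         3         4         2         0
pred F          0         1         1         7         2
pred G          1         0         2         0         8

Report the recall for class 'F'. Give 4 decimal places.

Take TP from the diagonal, FP from the rest of the 'F' prediction marginal, FN from the rest of the 'F' actual marginal.
recall = TP/(TP+FN).
F: TP=7, FN=2+3+2+0=7 → 7/14 = 0.50000

0.5000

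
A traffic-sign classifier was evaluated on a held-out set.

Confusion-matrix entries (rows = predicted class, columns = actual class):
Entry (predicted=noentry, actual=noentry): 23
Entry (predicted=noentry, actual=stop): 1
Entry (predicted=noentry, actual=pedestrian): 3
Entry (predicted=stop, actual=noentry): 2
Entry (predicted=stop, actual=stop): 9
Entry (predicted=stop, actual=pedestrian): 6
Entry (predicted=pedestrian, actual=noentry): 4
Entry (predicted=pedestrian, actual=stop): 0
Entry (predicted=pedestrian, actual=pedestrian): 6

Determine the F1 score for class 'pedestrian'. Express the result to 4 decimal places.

F1 score = 2·TP/(2·TP+FP+FN).
pedestrian: TP=6, FP=4+0=4, FN=3+6=9 → 12/25 = 0.48000

0.4800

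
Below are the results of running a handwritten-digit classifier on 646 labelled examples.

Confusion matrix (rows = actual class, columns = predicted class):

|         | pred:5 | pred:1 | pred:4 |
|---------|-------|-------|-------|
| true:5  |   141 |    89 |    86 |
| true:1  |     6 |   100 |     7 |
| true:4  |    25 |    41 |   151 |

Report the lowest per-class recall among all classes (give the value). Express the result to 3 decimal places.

Per-class recall (TP/(TP+FN)):
  5: TP=141, FN=89+86=175 → 141/316 = 0.4462
  1: TP=100, FN=6+7=13 → 100/113 = 0.8850
  4: TP=151, FN=25+41=66 → 151/217 = 0.6959
Lowest is class '5' with recall = 0.446.

0.446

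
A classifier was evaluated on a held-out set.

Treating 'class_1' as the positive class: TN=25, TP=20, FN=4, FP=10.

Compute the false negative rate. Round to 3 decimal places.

FNR = FN/(FN+TP) = 4/(4+20) = 0.167

0.167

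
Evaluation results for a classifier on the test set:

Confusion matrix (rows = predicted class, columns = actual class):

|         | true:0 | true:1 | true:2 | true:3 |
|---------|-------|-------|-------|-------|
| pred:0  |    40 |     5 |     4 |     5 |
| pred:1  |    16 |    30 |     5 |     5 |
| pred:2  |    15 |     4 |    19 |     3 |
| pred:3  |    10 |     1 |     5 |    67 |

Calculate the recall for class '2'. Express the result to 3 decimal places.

Take TP from the diagonal, FP from the rest of the '2' prediction marginal, FN from the rest of the '2' actual marginal.
recall = TP/(TP+FN).
2: TP=19, FN=4+5+5=14 → 19/33 = 0.5758

0.576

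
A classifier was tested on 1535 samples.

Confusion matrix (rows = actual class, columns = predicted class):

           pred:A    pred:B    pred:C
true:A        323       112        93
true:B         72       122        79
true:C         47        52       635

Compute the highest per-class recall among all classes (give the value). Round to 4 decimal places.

Per-class recall (TP/(TP+FN)):
  A: TP=323, FN=112+93=205 → 323/528 = 0.61174
  B: TP=122, FN=72+79=151 → 122/273 = 0.44689
  C: TP=635, FN=47+52=99 → 635/734 = 0.86512
Highest is class 'C' with recall = 0.8651.

0.8651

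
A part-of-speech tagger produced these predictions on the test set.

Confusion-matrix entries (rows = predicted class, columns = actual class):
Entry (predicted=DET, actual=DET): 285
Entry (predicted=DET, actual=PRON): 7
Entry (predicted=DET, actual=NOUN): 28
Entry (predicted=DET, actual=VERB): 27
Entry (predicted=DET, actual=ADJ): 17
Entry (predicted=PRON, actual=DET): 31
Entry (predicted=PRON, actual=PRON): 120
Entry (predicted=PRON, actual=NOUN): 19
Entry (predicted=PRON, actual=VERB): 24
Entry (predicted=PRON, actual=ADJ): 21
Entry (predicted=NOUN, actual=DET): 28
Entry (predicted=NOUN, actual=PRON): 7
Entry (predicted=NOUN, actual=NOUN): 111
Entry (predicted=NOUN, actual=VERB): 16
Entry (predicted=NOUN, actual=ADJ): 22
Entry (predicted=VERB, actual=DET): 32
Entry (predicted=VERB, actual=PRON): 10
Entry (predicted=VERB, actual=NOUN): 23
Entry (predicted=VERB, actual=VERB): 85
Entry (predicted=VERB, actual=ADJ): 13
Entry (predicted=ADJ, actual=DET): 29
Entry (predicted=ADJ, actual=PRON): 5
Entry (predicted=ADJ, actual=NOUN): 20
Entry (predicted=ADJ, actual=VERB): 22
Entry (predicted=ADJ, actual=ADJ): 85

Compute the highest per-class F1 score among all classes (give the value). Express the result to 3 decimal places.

Per-class F1 score (2·TP/(2·TP+FP+FN)):
  DET: TP=285, FP=7+28+27+17=79, FN=31+28+32+29=120 → 570/769 = 0.7412
  PRON: TP=120, FP=31+19+24+21=95, FN=7+7+10+5=29 → 240/364 = 0.6593
  NOUN: TP=111, FP=28+7+16+22=73, FN=28+19+23+20=90 → 222/385 = 0.5766
  VERB: TP=85, FP=32+10+23+13=78, FN=27+24+16+22=89 → 170/337 = 0.5045
  ADJ: TP=85, FP=29+5+20+22=76, FN=17+21+22+13=73 → 170/319 = 0.5329
Highest is class 'DET' with F1 score = 0.741.

0.741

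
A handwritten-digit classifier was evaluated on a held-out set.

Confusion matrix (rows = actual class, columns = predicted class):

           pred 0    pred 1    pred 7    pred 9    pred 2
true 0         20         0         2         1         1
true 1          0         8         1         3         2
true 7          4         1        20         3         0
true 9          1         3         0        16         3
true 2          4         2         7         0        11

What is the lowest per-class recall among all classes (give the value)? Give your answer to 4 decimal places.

Per-class recall (TP/(TP+FN)):
  0: TP=20, FN=0+2+1+1=4 → 20/24 = 0.83333
  1: TP=8, FN=0+1+3+2=6 → 8/14 = 0.57143
  7: TP=20, FN=4+1+3+0=8 → 20/28 = 0.71429
  9: TP=16, FN=1+3+0+3=7 → 16/23 = 0.69565
  2: TP=11, FN=4+2+7+0=13 → 11/24 = 0.45833
Lowest is class '2' with recall = 0.4583.

0.4583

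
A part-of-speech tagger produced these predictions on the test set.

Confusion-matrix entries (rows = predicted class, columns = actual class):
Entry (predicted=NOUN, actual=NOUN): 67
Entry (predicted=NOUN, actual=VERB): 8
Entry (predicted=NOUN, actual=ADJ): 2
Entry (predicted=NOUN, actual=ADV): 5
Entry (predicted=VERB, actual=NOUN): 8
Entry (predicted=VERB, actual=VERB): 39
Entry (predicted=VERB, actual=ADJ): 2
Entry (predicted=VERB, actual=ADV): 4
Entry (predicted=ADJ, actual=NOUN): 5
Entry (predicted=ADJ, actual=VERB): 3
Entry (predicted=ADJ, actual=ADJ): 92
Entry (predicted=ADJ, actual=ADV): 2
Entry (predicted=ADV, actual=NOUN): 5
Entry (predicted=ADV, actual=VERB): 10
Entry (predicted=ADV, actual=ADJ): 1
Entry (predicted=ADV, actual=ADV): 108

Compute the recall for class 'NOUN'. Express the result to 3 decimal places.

0.788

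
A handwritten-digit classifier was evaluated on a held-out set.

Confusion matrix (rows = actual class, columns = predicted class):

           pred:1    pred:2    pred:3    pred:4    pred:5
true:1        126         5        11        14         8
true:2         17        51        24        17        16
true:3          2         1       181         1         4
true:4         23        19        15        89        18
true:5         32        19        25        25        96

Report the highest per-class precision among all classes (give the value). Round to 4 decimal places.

0.7070

Per-class precision (TP/(TP+FP)):
  1: TP=126, FP=17+2+23+32=74 → 126/200 = 0.63000
  2: TP=51, FP=5+1+19+19=44 → 51/95 = 0.53684
  3: TP=181, FP=11+24+15+25=75 → 181/256 = 0.70703
  4: TP=89, FP=14+17+1+25=57 → 89/146 = 0.60959
  5: TP=96, FP=8+16+4+18=46 → 96/142 = 0.67606
Highest is class '3' with precision = 0.7070.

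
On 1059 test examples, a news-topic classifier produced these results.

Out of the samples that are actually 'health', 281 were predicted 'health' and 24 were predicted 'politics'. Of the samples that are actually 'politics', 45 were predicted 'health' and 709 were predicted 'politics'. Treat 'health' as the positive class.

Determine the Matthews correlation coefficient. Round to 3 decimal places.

MCC = (TP·TN − FP·FN) / √((TP+FP)(TP+FN)(TN+FP)(TN+FN))
Numerator = 281·709 − 45·24 = 198149
Denominator = √(326·305·754·733) = √54953171260 = 234420.9275
MCC = 198149 / 234420.9275 = 0.845

0.845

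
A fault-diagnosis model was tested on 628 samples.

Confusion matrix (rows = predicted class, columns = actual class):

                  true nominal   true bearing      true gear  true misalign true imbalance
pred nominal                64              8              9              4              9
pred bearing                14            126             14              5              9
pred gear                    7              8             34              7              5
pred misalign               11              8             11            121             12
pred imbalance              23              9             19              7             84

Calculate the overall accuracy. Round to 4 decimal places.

0.6831

Accuracy = trace / total = (64+126+34+121+84=429) / 628 = 429/628 = 0.6831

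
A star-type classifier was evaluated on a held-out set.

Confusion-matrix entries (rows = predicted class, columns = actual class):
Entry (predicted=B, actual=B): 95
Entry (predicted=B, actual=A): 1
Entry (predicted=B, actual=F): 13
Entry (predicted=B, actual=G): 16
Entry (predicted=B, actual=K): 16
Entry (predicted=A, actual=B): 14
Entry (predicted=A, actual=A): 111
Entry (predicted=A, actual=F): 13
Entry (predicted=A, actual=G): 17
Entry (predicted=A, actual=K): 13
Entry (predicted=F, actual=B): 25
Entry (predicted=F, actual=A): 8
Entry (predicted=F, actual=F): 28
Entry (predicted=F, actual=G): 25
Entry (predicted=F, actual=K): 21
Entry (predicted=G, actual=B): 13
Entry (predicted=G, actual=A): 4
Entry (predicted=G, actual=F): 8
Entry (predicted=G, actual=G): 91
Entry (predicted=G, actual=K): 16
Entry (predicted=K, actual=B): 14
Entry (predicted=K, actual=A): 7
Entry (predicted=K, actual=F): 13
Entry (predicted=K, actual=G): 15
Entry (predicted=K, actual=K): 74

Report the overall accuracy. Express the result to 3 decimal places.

Accuracy = trace / total = (95+111+28+91+74=399) / 671 = 399/671 = 0.595

0.595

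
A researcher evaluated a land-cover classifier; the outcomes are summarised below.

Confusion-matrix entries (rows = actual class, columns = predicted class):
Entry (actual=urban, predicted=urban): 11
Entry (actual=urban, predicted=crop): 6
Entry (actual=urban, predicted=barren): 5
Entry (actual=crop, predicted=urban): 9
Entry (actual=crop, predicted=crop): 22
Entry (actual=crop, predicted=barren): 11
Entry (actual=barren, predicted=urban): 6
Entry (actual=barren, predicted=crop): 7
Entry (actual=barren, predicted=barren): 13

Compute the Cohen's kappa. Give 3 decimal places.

0.253

Observed agreement pₒ = trace/N = 46/90 = 0.5111
Expected agreement pₑ = Σ (rowᵢ·colᵢ)/N² = (22·26 + 42·35 + 26·29)/90² = 0.3452
κ = (pₒ − pₑ)/(1 − pₑ) = (0.5111 − 0.3452)/(1 − 0.3452) = 0.253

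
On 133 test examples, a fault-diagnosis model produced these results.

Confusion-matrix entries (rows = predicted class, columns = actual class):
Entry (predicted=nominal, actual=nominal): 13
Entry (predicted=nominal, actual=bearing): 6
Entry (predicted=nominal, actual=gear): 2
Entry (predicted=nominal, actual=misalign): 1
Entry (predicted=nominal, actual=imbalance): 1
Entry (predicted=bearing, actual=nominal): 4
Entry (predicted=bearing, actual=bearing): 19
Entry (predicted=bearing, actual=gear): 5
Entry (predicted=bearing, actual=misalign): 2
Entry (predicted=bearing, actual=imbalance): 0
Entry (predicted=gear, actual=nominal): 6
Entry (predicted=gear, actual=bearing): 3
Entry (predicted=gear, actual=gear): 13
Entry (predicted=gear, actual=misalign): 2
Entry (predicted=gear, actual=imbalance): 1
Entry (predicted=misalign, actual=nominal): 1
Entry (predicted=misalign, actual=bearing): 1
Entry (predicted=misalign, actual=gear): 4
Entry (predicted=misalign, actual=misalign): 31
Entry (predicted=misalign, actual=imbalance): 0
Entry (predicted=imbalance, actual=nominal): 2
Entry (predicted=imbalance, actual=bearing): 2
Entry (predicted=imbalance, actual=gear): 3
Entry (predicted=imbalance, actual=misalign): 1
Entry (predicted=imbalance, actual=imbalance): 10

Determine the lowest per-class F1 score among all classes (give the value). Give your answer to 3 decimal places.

0.500

Per-class F1 score (2·TP/(2·TP+FP+FN)):
  nominal: TP=13, FP=6+2+1+1=10, FN=4+6+1+2=13 → 26/49 = 0.5306
  bearing: TP=19, FP=4+5+2+0=11, FN=6+3+1+2=12 → 38/61 = 0.6230
  gear: TP=13, FP=6+3+2+1=12, FN=2+5+4+3=14 → 26/52 = 0.5000
  misalign: TP=31, FP=1+1+4+0=6, FN=1+2+2+1=6 → 62/74 = 0.8378
  imbalance: TP=10, FP=2+2+3+1=8, FN=1+0+1+0=2 → 20/30 = 0.6667
Lowest is class 'gear' with F1 score = 0.500.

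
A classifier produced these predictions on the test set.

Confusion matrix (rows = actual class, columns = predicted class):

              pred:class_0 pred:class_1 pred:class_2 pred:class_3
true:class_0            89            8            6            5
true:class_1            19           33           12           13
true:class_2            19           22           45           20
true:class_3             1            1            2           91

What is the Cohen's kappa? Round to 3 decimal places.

0.555

Observed agreement pₒ = trace/N = 258/386 = 0.6684
Expected agreement pₑ = Σ (rowᵢ·colᵢ)/N² = (108·128 + 77·64 + 106·65 + 95·129)/386² = 0.2543
κ = (pₒ − pₑ)/(1 − pₑ) = (0.6684 − 0.2543)/(1 − 0.2543) = 0.555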